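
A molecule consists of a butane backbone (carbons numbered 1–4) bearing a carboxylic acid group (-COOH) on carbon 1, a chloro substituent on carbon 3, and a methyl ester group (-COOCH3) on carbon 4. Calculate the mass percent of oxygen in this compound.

Atom tally by fragment:
  HOOCCH2 → C:2 H:3 O:2
  CH2 → C:1 H:2
  CH(Cl) → C:1 H:1 Cl:1
  CH2COOCH3 → C:3 H:5 O:2
Element totals:
  C: 7
  H: 11
  Cl: 1
  O: 4
Molecular formula: C7H11ClO4.
Molar mass = 194.611 g/mol.
Mass from O: 4 × 15.999 = 63.996 g/mol.
%O = 63.996 / 194.611 × 100 = 32.88%.

32.88%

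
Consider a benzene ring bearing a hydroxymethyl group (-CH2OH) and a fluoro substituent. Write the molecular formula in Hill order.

Atom tally by fragment:
  benzene ring core → C:6 H:6
  (− 2 ring H displaced by substituents)
  + CH2OH → C:1 H:3 O:1
  + F → F:1
Element totals:
  C: 7
  H: 7
  F: 1
  O: 1

C7H7FO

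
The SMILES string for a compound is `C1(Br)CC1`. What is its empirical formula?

Atom tally by fragment:
  cyclopropane ring core → C:3 H:6
  (− 1 ring H displaced by substituents)
  + Br → Br:1
Element totals:
  C: 3
  H: 5
  Br: 1
Molecular formula: C3H5Br.
gcd of subscripts (1, 3, 5) = 1, so the empirical formula equals the molecular formula.

C3H5Br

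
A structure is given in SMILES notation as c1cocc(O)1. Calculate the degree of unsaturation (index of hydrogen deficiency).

3

Atom tally by fragment:
  furan ring core → C:4 H:4 O:1
  (− 1 ring H displaced by substituents)
  + OH → O:1 H:1
Element totals:
  C: 4
  H: 4
  O: 2
Molecular formula: C4H4O2.
DoU = (2C + 2 + N − H − X) / 2 = (2·4 + 2 + 0 − 4 − 0) / 2 = 3.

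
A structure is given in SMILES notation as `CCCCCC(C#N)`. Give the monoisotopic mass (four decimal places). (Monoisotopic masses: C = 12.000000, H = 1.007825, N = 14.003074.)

Atom tally by fragment:
  CH3 → C:1 H:3
  CH2 → C:1 H:2
  CH2 → C:1 H:2
  CH2 → C:1 H:2
  CH2 → C:1 H:2
  CH2CN → C:2 H:2 N:1
Element totals:
  C: 7
  H: 13
  N: 1
Molecular formula: C7H13N.
  M = 7(12.0) + 13(1.007825) + 14.003074
    = 84.000000 + 13.101725 + 14.003074 = 111.104799

111.1048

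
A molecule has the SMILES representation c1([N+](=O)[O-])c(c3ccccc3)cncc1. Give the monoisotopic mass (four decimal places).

Atom tally by fragment:
  pyridine ring core → C:5 H:5 N:1
  (− 2 ring H displaced by substituents)
  + NO2 → N:1 O:2
  + C6H5 → C:6 H:5
Element totals:
  C: 11
  H: 8
  N: 2
  O: 2
Molecular formula: C11H8N2O2.
  M = 11(12.0) + 8(1.007825) + 2(14.003074) + 2(15.994915)
    = 132.000000 + 8.062600 + 28.006148 + 31.989830 = 200.058578

200.0586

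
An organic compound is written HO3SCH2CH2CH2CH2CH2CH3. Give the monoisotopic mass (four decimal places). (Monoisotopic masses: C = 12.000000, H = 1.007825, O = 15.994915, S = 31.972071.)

Atom tally by fragment:
  HO3SCH2 → C:1 H:3 S:1 O:3
  CH2 → C:1 H:2
  CH2 → C:1 H:2
  CH2 → C:1 H:2
  CH2 → C:1 H:2
  CH3 → C:1 H:3
Element totals:
  C: 6
  H: 14
  O: 3
  S: 1
Molecular formula: C6H14O3S.
  M = 6(12.0) + 14(1.007825) + 3(15.994915) + 31.972071
    = 72.000000 + 14.109550 + 47.984745 + 31.972071 = 166.066366

166.0664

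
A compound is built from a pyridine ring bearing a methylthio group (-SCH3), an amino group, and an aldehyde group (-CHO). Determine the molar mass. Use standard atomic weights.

168.21 g/mol

Atom tally by fragment:
  pyridine ring core → C:5 H:5 N:1
  (− 3 ring H displaced by substituents)
  + SCH3 → C:1 H:3 S:1
  + NH2 → N:1 H:2
  + CHO → C:1 H:1 O:1
Element totals:
  C: 7
  H: 8
  N: 2
  O: 1
  S: 1
Molecular formula: C7H8N2OS.
  M = 7(12.011) + 8(1.008) + 2(14.007) + 15.999 + 32.06
    = 84.077 + 8.064 + 28.014 + 15.999 + 32.060 = 168.214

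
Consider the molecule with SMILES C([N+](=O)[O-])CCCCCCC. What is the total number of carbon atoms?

Atom tally by fragment:
  O2NCH2 → C:1 H:2 N:1 O:2
  CH2 → C:1 H:2
  CH2 → C:1 H:2
  CH2 → C:1 H:2
  CH2 → C:1 H:2
  CH2 → C:1 H:2
  CH2 → C:1 H:2
  CH3 → C:1 H:3
Element totals:
  C: 8
  H: 17
  N: 1
  O: 2

8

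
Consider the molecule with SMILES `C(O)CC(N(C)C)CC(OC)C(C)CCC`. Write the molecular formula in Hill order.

C13H29NO2

Atom tally by fragment:
  HOCH2 → C:1 H:3 O:1
  CH2 → C:1 H:2
  CH(N(CH3)2) → C:3 H:7 N:1
  CH2 → C:1 H:2
  CH(OCH3) → C:2 H:4 O:1
  CH(CH3) → C:2 H:4
  CH2 → C:1 H:2
  CH2 → C:1 H:2
  CH3 → C:1 H:3
Element totals:
  C: 13
  H: 29
  N: 1
  O: 2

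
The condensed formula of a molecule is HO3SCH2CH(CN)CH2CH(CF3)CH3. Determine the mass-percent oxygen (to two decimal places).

Element totals:
  C: 7
  H: 10
  F: 3
  N: 1
  O: 3
  S: 1
Molecular formula: C7H10F3NO3S.
Molar mass = 245.215 g/mol.
Mass from O: 3 × 15.999 = 47.997 g/mol.
%O = 47.997 / 245.215 × 100 = 19.57%.

19.57%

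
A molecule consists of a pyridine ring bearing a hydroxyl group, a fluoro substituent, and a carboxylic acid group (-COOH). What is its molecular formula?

Atom tally by fragment:
  pyridine ring core → C:5 H:5 N:1
  (− 3 ring H displaced by substituents)
  + OH → O:1 H:1
  + F → F:1
  + COOH → C:1 H:1 O:2
Element totals:
  C: 6
  H: 4
  F: 1
  N: 1
  O: 3

C6H4FNO3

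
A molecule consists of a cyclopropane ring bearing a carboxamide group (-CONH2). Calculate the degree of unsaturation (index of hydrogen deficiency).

2

Atom tally by fragment:
  cyclopropane ring core → C:3 H:6
  (− 1 ring H displaced by substituents)
  + CONH2 → C:1 H:2 O:1 N:1
Element totals:
  C: 4
  H: 7
  N: 1
  O: 1
Molecular formula: C4H7NO.
DoU = (2C + 2 + N − H − X) / 2 = (2·4 + 2 + 1 − 7 − 0) / 2 = 2.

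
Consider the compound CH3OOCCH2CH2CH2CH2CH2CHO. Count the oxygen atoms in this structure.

Element totals:
  C: 8
  H: 14
  O: 3

3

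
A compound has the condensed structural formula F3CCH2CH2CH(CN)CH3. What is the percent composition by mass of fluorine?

Element totals:
  C: 6
  H: 8
  F: 3
  N: 1
Molecular formula: C6H8F3N.
Molar mass = 151.131 g/mol.
Mass from F: 3 × 18.998 = 56.994 g/mol.
%F = 56.994 / 151.131 × 100 = 37.71%.

37.71%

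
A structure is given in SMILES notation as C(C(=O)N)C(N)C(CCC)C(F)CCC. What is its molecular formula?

Atom tally by fragment:
  H2NOCCH2 → C:2 H:4 O:1 N:1
  CH(NH2) → C:1 H:3 N:1
  CH(CH2CH2CH3) → C:4 H:8
  CH(F) → C:1 H:1 F:1
  CH2 → C:1 H:2
  CH2 → C:1 H:2
  CH3 → C:1 H:3
Element totals:
  C: 11
  H: 23
  F: 1
  N: 2
  O: 1

C11H23FN2O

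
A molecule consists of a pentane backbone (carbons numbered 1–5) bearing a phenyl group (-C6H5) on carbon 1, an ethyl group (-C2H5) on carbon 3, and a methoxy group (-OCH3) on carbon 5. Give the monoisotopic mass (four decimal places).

206.1671

Atom tally by fragment:
  C6H5CH2 → C:7 H:7
  CH2 → C:1 H:2
  CH(C2H5) → C:3 H:6
  CH2 → C:1 H:2
  CH2OCH3 → C:2 H:5 O:1
Element totals:
  C: 14
  H: 22
  O: 1
Molecular formula: C14H22O.
  M = 14(12.0) + 22(1.007825) + 15.994915
    = 168.000000 + 22.172150 + 15.994915 = 206.167065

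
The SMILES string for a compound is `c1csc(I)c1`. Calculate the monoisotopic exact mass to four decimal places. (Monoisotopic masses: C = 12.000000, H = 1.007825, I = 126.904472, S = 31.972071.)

Atom tally by fragment:
  thiophene ring core → C:4 H:4 S:1
  (− 1 ring H displaced by substituents)
  + I → I:1
Element totals:
  C: 4
  H: 3
  I: 1
  S: 1
Molecular formula: C4H3IS.
  M = 4(12.0) + 3(1.007825) + 126.904472 + 31.972071
    = 48.000000 + 3.023475 + 126.904472 + 31.972071 = 209.900018

209.9000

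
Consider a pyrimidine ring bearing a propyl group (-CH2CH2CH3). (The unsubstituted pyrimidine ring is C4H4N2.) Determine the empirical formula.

C7H10N2

Atom tally by fragment:
  pyrimidine ring core → C:4 H:4 N:2
  (− 1 ring H displaced by substituents)
  + CH2CH2CH3 → C:3 H:7
Element totals:
  C: 7
  H: 10
  N: 2
Molecular formula: C7H10N2.
gcd of subscripts (7, 10, 2) = 1, so the empirical formula equals the molecular formula.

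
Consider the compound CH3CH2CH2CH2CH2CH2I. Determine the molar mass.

212.07 g/mol

Element totals:
  C: 6
  H: 13
  I: 1
Molecular formula: C6H13I.
  M = 6(12.011) + 13(1.008) + 126.904
    = 72.066 + 13.104 + 126.904 = 212.074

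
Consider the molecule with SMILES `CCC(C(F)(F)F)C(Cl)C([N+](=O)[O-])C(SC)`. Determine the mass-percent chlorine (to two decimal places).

12.67%

Atom tally by fragment:
  CH3 → C:1 H:3
  CH2 → C:1 H:2
  CH(CF3) → C:2 H:1 F:3
  CH(Cl) → C:1 H:1 Cl:1
  CH(NO2) → C:1 H:1 N:1 O:2
  CH2SCH3 → C:2 H:5 S:1
Element totals:
  C: 8
  H: 13
  Cl: 1
  F: 3
  N: 1
  O: 2
  S: 1
Molecular formula: C8H13ClF3NO2S.
Molar mass = 279.701 g/mol.
Mass from Cl: 1 × 35.45 = 35.450 g/mol.
%Cl = 35.450 / 279.701 × 100 = 12.67%.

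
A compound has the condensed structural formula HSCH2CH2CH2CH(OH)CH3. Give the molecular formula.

Atom tally by fragment:
  HSCH2 → C:1 H:3 S:1
  CH2 → C:1 H:2
  CH2 → C:1 H:2
  CH(OH) → C:1 H:2 O:1
  CH3 → C:1 H:3
Element totals:
  C: 5
  H: 12
  O: 1
  S: 1

C5H12OS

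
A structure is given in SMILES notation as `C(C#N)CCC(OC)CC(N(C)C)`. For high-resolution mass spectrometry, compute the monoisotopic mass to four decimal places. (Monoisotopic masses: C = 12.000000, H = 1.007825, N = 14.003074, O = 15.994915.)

184.1576

Atom tally by fragment:
  NCCH2 → C:2 H:2 N:1
  CH2 → C:1 H:2
  CH2 → C:1 H:2
  CH(OCH3) → C:2 H:4 O:1
  CH2 → C:1 H:2
  CH2N(CH3)2 → C:3 H:8 N:1
Element totals:
  C: 10
  H: 20
  N: 2
  O: 1
Molecular formula: C10H20N2O.
  M = 10(12.0) + 20(1.007825) + 2(14.003074) + 15.994915
    = 120.000000 + 20.156500 + 28.006148 + 15.994915 = 184.157563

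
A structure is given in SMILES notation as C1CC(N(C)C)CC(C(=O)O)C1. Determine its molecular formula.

C9H17NO2

Atom tally by fragment:
  cyclohexane ring core → C:6 H:12
  (− 2 ring H displaced by substituents)
  + N(CH3)2 → N:1 C:2 H:6
  + COOH → C:1 H:1 O:2
Element totals:
  C: 9
  H: 17
  N: 1
  O: 2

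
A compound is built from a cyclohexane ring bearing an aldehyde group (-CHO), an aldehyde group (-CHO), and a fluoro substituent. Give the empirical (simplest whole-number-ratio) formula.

Atom tally by fragment:
  cyclohexane ring core → C:6 H:12
  (− 3 ring H displaced by substituents)
  + CHO → C:1 H:1 O:1
  + CHO → C:1 H:1 O:1
  + F → F:1
Element totals:
  C: 8
  H: 11
  F: 1
  O: 2
Molecular formula: C8H11FO2.
gcd of subscripts (8, 1, 11, 2) = 1, so the empirical formula equals the molecular formula.

C8H11FO2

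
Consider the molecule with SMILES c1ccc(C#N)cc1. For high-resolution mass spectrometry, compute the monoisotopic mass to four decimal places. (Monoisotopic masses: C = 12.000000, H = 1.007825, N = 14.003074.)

103.0422

Atom tally by fragment:
  benzene ring core → C:6 H:6
  (− 1 ring H displaced by substituents)
  + CN → C:1 N:1
Element totals:
  C: 7
  H: 5
  N: 1
Molecular formula: C7H5N.
  M = 7(12.0) + 5(1.007825) + 14.003074
    = 84.000000 + 5.039125 + 14.003074 = 103.042199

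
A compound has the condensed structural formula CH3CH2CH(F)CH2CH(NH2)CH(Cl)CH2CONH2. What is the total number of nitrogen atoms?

2

Atom tally by fragment:
  CH3 → C:1 H:3
  CH2 → C:1 H:2
  CH(F) → C:1 H:1 F:1
  CH2 → C:1 H:2
  CH(NH2) → C:1 H:3 N:1
  CH(Cl) → C:1 H:1 Cl:1
  CH2CONH2 → C:2 H:4 O:1 N:1
Element totals:
  C: 8
  H: 16
  Cl: 1
  F: 1
  N: 2
  O: 1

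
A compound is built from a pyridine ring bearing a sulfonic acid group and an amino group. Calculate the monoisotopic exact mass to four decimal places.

Atom tally by fragment:
  pyridine ring core → C:5 H:5 N:1
  (− 2 ring H displaced by substituents)
  + SO3H → S:1 O:3 H:1
  + NH2 → N:1 H:2
Element totals:
  C: 5
  H: 6
  N: 2
  O: 3
  S: 1
Molecular formula: C5H6N2O3S.
  M = 5(12.0) + 6(1.007825) + 2(14.003074) + 3(15.994915) + 31.972071
    = 60.000000 + 6.046950 + 28.006148 + 47.984745 + 31.972071 = 174.009914

174.0099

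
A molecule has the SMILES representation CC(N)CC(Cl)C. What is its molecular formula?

Atom tally by fragment:
  CH3 → C:1 H:3
  CH(NH2) → C:1 H:3 N:1
  CH2 → C:1 H:2
  CH(Cl) → C:1 H:1 Cl:1
  CH3 → C:1 H:3
Element totals:
  C: 5
  H: 12
  Cl: 1
  N: 1

C5H12ClN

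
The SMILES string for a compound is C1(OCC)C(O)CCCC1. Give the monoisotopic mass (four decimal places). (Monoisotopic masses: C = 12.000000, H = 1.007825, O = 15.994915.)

144.1150

Atom tally by fragment:
  cyclohexane ring core → C:6 H:12
  (− 2 ring H displaced by substituents)
  + OC2H5 → C:2 H:5 O:1
  + OH → O:1 H:1
Element totals:
  C: 8
  H: 16
  O: 2
Molecular formula: C8H16O2.
  M = 8(12.0) + 16(1.007825) + 2(15.994915)
    = 96.000000 + 16.125200 + 31.989830 = 144.115030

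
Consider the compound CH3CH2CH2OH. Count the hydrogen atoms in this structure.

Atom tally by fragment:
  CH3 → C:1 H:3
  CH2 → C:1 H:2
  CH2OH → C:1 H:3 O:1
Element totals:
  C: 3
  H: 8
  O: 1

8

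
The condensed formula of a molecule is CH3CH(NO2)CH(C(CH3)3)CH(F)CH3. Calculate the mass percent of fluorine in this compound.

9.93%

Atom tally by fragment:
  CH3 → C:1 H:3
  CH(NO2) → C:1 H:1 N:1 O:2
  CH(C(CH3)3) → C:5 H:10
  CH(F) → C:1 H:1 F:1
  CH3 → C:1 H:3
Element totals:
  C: 9
  H: 18
  F: 1
  N: 1
  O: 2
Molecular formula: C9H18FNO2.
Molar mass = 191.246 g/mol.
Mass from F: 1 × 18.998 = 18.998 g/mol.
%F = 18.998 / 191.246 × 100 = 9.93%.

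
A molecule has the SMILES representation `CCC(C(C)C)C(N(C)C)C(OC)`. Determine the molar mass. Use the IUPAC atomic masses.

Atom tally by fragment:
  CH3 → C:1 H:3
  CH2 → C:1 H:2
  CH(CH(CH3)2) → C:4 H:8
  CH(N(CH3)2) → C:3 H:7 N:1
  CH2OCH3 → C:2 H:5 O:1
Element totals:
  C: 11
  H: 25
  N: 1
  O: 1
Molecular formula: C11H25NO.
  M = 11(12.011) + 25(1.008) + 14.007 + 15.999
    = 132.121 + 25.200 + 14.007 + 15.999 = 187.327

187.33 g/mol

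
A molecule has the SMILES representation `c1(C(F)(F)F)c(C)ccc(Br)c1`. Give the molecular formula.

C8H6BrF3

Atom tally by fragment:
  benzene ring core → C:6 H:6
  (− 3 ring H displaced by substituents)
  + CF3 → C:1 F:3
  + CH3 → C:1 H:3
  + Br → Br:1
Element totals:
  C: 8
  H: 6
  Br: 1
  F: 3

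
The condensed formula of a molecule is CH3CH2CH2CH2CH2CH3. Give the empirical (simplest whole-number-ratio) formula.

Element totals:
  C: 6
  H: 14
Molecular formula: C6H14.
gcd of subscripts = 2; dividing each by 2:
  C: 6/2 = 3
  H: 14/2 = 7

C3H7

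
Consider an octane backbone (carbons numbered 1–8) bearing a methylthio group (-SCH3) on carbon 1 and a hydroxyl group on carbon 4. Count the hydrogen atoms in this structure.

Atom tally by fragment:
  CH3SCH2 → C:2 H:5 S:1
  CH2 → C:1 H:2
  CH2 → C:1 H:2
  CH(OH) → C:1 H:2 O:1
  CH2 → C:1 H:2
  CH2 → C:1 H:2
  CH2 → C:1 H:2
  CH3 → C:1 H:3
Element totals:
  C: 9
  H: 20
  O: 1
  S: 1

20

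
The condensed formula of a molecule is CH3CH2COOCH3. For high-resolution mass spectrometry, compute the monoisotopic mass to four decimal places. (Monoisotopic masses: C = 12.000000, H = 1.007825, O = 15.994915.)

Atom tally by fragment:
  CH3 → C:1 H:3
  CH2COOCH3 → C:3 H:5 O:2
Element totals:
  C: 4
  H: 8
  O: 2
Molecular formula: C4H8O2.
  M = 4(12.0) + 8(1.007825) + 2(15.994915)
    = 48.000000 + 8.062600 + 31.989830 = 88.052430

88.0524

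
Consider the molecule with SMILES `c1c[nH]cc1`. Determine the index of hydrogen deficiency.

Atom tally by fragment:
  pyrrole ring core → C:4 H:5 N:1
Element totals:
  C: 4
  H: 5
  N: 1
Molecular formula: C4H5N.
DoU = (2C + 2 + N − H − X) / 2 = (2·4 + 2 + 1 − 5 − 0) / 2 = 3.

3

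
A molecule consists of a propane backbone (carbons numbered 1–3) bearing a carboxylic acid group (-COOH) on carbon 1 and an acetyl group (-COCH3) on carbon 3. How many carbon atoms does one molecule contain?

6

Atom tally by fragment:
  HOOCCH2 → C:2 H:3 O:2
  CH2 → C:1 H:2
  CH2COCH3 → C:3 H:5 O:1
Element totals:
  C: 6
  H: 10
  O: 3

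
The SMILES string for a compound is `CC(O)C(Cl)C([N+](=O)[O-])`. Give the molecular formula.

Atom tally by fragment:
  CH3 → C:1 H:3
  CH(OH) → C:1 H:2 O:1
  CH(Cl) → C:1 H:1 Cl:1
  CH2NO2 → C:1 H:2 N:1 O:2
Element totals:
  C: 4
  H: 8
  Cl: 1
  N: 1
  O: 3

C4H8ClNO3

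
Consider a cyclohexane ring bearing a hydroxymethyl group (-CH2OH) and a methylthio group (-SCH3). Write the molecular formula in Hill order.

C8H16OS

Atom tally by fragment:
  cyclohexane ring core → C:6 H:12
  (− 2 ring H displaced by substituents)
  + CH2OH → C:1 H:3 O:1
  + SCH3 → C:1 H:3 S:1
Element totals:
  C: 8
  H: 16
  O: 1
  S: 1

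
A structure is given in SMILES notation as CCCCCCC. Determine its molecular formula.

C7H16

Atom tally by fragment:
  CH3 → C:1 H:3
  CH2 → C:1 H:2
  CH2 → C:1 H:2
  CH2 → C:1 H:2
  CH2 → C:1 H:2
  CH2 → C:1 H:2
  CH3 → C:1 H:3
Element totals:
  C: 7
  H: 16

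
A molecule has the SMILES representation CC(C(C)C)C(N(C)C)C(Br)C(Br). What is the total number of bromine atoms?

Atom tally by fragment:
  CH3 → C:1 H:3
  CH(CH(CH3)2) → C:4 H:8
  CH(N(CH3)2) → C:3 H:7 N:1
  CH(Br) → C:1 H:1 Br:1
  CH2Br → C:1 H:2 Br:1
Element totals:
  C: 10
  H: 21
  Br: 2
  N: 1

2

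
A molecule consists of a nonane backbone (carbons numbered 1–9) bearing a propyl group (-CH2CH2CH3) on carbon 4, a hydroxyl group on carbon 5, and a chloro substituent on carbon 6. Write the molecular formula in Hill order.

C12H25ClO

Atom tally by fragment:
  CH3 → C:1 H:3
  CH2 → C:1 H:2
  CH2 → C:1 H:2
  CH(CH2CH2CH3) → C:4 H:8
  CH(OH) → C:1 H:2 O:1
  CH(Cl) → C:1 H:1 Cl:1
  CH2 → C:1 H:2
  CH2 → C:1 H:2
  CH3 → C:1 H:3
Element totals:
  C: 12
  H: 25
  Cl: 1
  O: 1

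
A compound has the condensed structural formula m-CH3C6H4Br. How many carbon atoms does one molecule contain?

7

Atom tally by fragment:
  benzene ring core → C:6 H:6
  (− 2 ring H displaced by substituents)
  + CH3 → C:1 H:3
  + Br → Br:1
Element totals:
  C: 7
  H: 7
  Br: 1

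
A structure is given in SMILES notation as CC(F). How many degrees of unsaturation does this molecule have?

Atom tally by fragment:
  CH3 → C:1 H:3
  CH2F → C:1 H:2 F:1
Element totals:
  C: 2
  H: 5
  F: 1
Molecular formula: C2H5F.
DoU = (2C + 2 + N − H − X) / 2 = (2·2 + 2 + 0 − 5 − 1) / 2 = 0.

0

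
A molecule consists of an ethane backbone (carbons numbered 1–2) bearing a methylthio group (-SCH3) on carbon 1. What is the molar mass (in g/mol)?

Atom tally by fragment:
  CH3SCH2 → C:2 H:5 S:1
  CH3 → C:1 H:3
Element totals:
  C: 3
  H: 8
  S: 1
Molecular formula: C3H8S.
  M = 3(12.011) + 8(1.008) + 32.06
    = 36.033 + 8.064 + 32.060 = 76.157

76.16 g/mol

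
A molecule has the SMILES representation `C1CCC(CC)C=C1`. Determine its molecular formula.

Atom tally by fragment:
  cyclohexene ring core → C:6 H:10
  (− 1 ring H displaced by substituents)
  + C2H5 → C:2 H:5
Element totals:
  C: 8
  H: 14

C8H14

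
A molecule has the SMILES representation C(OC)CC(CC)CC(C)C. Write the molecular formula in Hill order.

Atom tally by fragment:
  CH3OCH2 → C:2 H:5 O:1
  CH2 → C:1 H:2
  CH(C2H5) → C:3 H:6
  CH2 → C:1 H:2
  CH(CH3) → C:2 H:4
  CH3 → C:1 H:3
Element totals:
  C: 10
  H: 22
  O: 1

C10H22O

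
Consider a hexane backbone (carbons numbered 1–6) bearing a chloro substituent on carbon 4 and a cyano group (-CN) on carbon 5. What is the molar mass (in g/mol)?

Atom tally by fragment:
  CH3 → C:1 H:3
  CH2 → C:1 H:2
  CH2 → C:1 H:2
  CH(Cl) → C:1 H:1 Cl:1
  CH(CN) → C:2 H:1 N:1
  CH3 → C:1 H:3
Element totals:
  C: 7
  H: 12
  Cl: 1
  N: 1
Molecular formula: C7H12ClN.
  M = 7(12.011) + 12(1.008) + 35.45 + 14.007
    = 84.077 + 12.096 + 35.450 + 14.007 = 145.630

145.63 g/mol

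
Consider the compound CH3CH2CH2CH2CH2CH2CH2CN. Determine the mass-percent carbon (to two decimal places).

76.74%

Atom tally by fragment:
  CH3 → C:1 H:3
  CH2 → C:1 H:2
  CH2 → C:1 H:2
  CH2 → C:1 H:2
  CH2 → C:1 H:2
  CH2 → C:1 H:2
  CH2CN → C:2 H:2 N:1
Element totals:
  C: 8
  H: 15
  N: 1
Molecular formula: C8H15N.
Molar mass = 125.215 g/mol.
Mass from C: 8 × 12.011 = 96.088 g/mol.
%C = 96.088 / 125.215 × 100 = 76.74%.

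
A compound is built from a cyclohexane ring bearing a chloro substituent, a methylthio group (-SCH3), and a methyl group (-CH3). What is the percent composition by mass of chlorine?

Atom tally by fragment:
  cyclohexane ring core → C:6 H:12
  (− 3 ring H displaced by substituents)
  + Cl → Cl:1
  + SCH3 → C:1 H:3 S:1
  + CH3 → C:1 H:3
Element totals:
  C: 8
  H: 15
  Cl: 1
  S: 1
Molecular formula: C8H15ClS.
Molar mass = 178.718 g/mol.
Mass from Cl: 1 × 35.45 = 35.450 g/mol.
%Cl = 35.450 / 178.718 × 100 = 19.84%.

19.84%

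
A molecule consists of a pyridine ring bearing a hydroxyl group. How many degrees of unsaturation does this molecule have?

Atom tally by fragment:
  pyridine ring core → C:5 H:5 N:1
  (− 1 ring H displaced by substituents)
  + OH → O:1 H:1
Element totals:
  C: 5
  H: 5
  N: 1
  O: 1
Molecular formula: C5H5NO.
DoU = (2C + 2 + N − H − X) / 2 = (2·5 + 2 + 1 − 5 − 0) / 2 = 4.

4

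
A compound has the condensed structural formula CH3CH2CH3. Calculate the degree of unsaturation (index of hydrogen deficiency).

0

Atom tally by fragment:
  CH3 → C:1 H:3
  CH2 → C:1 H:2
  CH3 → C:1 H:3
Element totals:
  C: 3
  H: 8
Molecular formula: C3H8.
DoU = (2C + 2 + N − H − X) / 2 = (2·3 + 2 + 0 − 8 − 0) / 2 = 0.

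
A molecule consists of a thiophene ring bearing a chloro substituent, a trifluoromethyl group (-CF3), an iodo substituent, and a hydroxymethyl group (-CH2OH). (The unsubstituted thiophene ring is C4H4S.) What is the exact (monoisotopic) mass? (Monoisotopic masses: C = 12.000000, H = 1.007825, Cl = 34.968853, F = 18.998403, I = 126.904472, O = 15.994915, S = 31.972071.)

341.8590

Atom tally by fragment:
  thiophene ring core → C:4 H:4 S:1
  (− 4 ring H displaced by substituents)
  + Cl → Cl:1
  + CF3 → C:1 F:3
  + I → I:1
  + CH2OH → C:1 H:3 O:1
Element totals:
  C: 6
  H: 3
  Cl: 1
  F: 3
  I: 1
  O: 1
  S: 1
Molecular formula: C6H3ClF3IOS.
  M = 6(12.0) + 3(1.007825) + 34.968853 + 3(18.998403) + 126.904472 + 15.994915 + 31.972071
    = 72.000000 + 3.023475 + 34.968853 + 56.995209 + 126.904472 + 15.994915 + 31.972071 = 341.858995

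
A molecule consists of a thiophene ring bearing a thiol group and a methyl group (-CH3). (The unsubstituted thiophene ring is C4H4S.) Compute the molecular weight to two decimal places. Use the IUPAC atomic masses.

Atom tally by fragment:
  thiophene ring core → C:4 H:4 S:1
  (− 2 ring H displaced by substituents)
  + SH → S:1 H:1
  + CH3 → C:1 H:3
Element totals:
  C: 5
  H: 6
  S: 2
Molecular formula: C5H6S2.
  M = 5(12.011) + 6(1.008) + 2(32.06)
    = 60.055 + 6.048 + 64.120 = 130.223

130.22 g/mol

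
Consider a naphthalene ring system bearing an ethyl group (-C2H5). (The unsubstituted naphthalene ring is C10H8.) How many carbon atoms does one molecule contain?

Atom tally by fragment:
  naphthalene ring system core → C:10 H:8
  (− 1 ring H displaced by substituents)
  + C2H5 → C:2 H:5
Element totals:
  C: 12
  H: 12

12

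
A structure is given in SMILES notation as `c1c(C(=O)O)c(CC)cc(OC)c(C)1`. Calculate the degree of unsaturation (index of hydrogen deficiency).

5

Atom tally by fragment:
  benzene ring core → C:6 H:6
  (− 4 ring H displaced by substituents)
  + COOH → C:1 H:1 O:2
  + C2H5 → C:2 H:5
  + OCH3 → C:1 H:3 O:1
  + CH3 → C:1 H:3
Element totals:
  C: 11
  H: 14
  O: 3
Molecular formula: C11H14O3.
DoU = (2C + 2 + N − H − X) / 2 = (2·11 + 2 + 0 − 14 − 0) / 2 = 5.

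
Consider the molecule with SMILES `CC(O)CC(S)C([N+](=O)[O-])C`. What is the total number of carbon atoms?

6

Atom tally by fragment:
  CH3 → C:1 H:3
  CH(OH) → C:1 H:2 O:1
  CH2 → C:1 H:2
  CH(SH) → C:1 H:2 S:1
  CH(NO2) → C:1 H:1 N:1 O:2
  CH3 → C:1 H:3
Element totals:
  C: 6
  H: 13
  N: 1
  O: 3
  S: 1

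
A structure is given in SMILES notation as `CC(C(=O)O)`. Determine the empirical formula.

Atom tally by fragment:
  CH3 → C:1 H:3
  CH2COOH → C:2 H:3 O:2
Element totals:
  C: 3
  H: 6
  O: 2
Molecular formula: C3H6O2.
gcd of subscripts (3, 6, 2) = 1, so the empirical formula equals the molecular formula.

C3H6O2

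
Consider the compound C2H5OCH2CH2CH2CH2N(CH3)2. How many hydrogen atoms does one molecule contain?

Atom tally by fragment:
  C2H5OCH2 → C:3 H:7 O:1
  CH2 → C:1 H:2
  CH2 → C:1 H:2
  CH2N(CH3)2 → C:3 H:8 N:1
Element totals:
  C: 8
  H: 19
  N: 1
  O: 1

19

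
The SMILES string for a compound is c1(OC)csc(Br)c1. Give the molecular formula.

Atom tally by fragment:
  thiophene ring core → C:4 H:4 S:1
  (− 2 ring H displaced by substituents)
  + OCH3 → C:1 H:3 O:1
  + Br → Br:1
Element totals:
  C: 5
  H: 5
  Br: 1
  O: 1
  S: 1

C5H5BrOS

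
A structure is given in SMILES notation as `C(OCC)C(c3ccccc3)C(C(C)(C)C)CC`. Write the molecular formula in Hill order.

C17H28O

Atom tally by fragment:
  C2H5OCH2 → C:3 H:7 O:1
  CH(C6H5) → C:7 H:6
  CH(C(CH3)3) → C:5 H:10
  CH2 → C:1 H:2
  CH3 → C:1 H:3
Element totals:
  C: 17
  H: 28
  O: 1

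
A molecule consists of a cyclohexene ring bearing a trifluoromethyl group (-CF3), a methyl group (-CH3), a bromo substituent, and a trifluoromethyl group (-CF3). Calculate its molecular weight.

Atom tally by fragment:
  cyclohexene ring core → C:6 H:10
  (− 4 ring H displaced by substituents)
  + CF3 → C:1 F:3
  + CH3 → C:1 H:3
  + Br → Br:1
  + CF3 → C:1 F:3
Element totals:
  C: 9
  H: 9
  Br: 1
  F: 6
Molecular formula: C9H9BrF6.
  M = 9(12.011) + 9(1.008) + 79.904 + 6(18.998)
    = 108.099 + 9.072 + 79.904 + 113.988 = 311.063

311.06 g/mol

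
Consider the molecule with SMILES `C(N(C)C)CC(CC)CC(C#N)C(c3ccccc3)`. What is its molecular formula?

Atom tally by fragment:
  (CH3)2NCH2 → C:3 H:8 N:1
  CH2 → C:1 H:2
  CH(C2H5) → C:3 H:6
  CH2 → C:1 H:2
  CH(CN) → C:2 H:1 N:1
  CH2C6H5 → C:7 H:7
Element totals:
  C: 17
  H: 26
  N: 2

C17H26N2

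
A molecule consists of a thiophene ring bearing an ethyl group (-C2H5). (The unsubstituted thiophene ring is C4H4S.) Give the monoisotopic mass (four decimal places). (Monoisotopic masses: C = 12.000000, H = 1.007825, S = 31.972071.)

Atom tally by fragment:
  thiophene ring core → C:4 H:4 S:1
  (− 1 ring H displaced by substituents)
  + C2H5 → C:2 H:5
Element totals:
  C: 6
  H: 8
  S: 1
Molecular formula: C6H8S.
  M = 6(12.0) + 8(1.007825) + 31.972071
    = 72.000000 + 8.062600 + 31.972071 = 112.034671

112.0347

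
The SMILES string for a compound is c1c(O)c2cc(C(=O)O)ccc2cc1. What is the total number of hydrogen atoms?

Atom tally by fragment:
  naphthalene ring system core → C:10 H:8
  (− 2 ring H displaced by substituents)
  + OH → O:1 H:1
  + COOH → C:1 H:1 O:2
Element totals:
  C: 11
  H: 8
  O: 3

8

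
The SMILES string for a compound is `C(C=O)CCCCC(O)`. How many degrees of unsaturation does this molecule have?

Atom tally by fragment:
  OHCCH2 → C:2 H:3 O:1
  CH2 → C:1 H:2
  CH2 → C:1 H:2
  CH2 → C:1 H:2
  CH2 → C:1 H:2
  CH2OH → C:1 H:3 O:1
Element totals:
  C: 7
  H: 14
  O: 2
Molecular formula: C7H14O2.
DoU = (2C + 2 + N − H − X) / 2 = (2·7 + 2 + 0 − 14 − 0) / 2 = 1.

1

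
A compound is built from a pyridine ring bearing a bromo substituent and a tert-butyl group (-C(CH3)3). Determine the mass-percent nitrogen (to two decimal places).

Atom tally by fragment:
  pyridine ring core → C:5 H:5 N:1
  (− 2 ring H displaced by substituents)
  + Br → Br:1
  + C(CH3)3 → C:4 H:9
Element totals:
  C: 9
  H: 12
  Br: 1
  N: 1
Molecular formula: C9H12BrN.
Molar mass = 214.106 g/mol.
Mass from N: 1 × 14.007 = 14.007 g/mol.
%N = 14.007 / 214.106 × 100 = 6.54%.

6.54%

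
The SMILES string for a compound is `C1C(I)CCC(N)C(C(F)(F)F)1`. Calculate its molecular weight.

Atom tally by fragment:
  cyclohexane ring core → C:6 H:12
  (− 3 ring H displaced by substituents)
  + I → I:1
  + NH2 → N:1 H:2
  + CF3 → C:1 F:3
Element totals:
  C: 7
  H: 11
  F: 3
  I: 1
  N: 1
Molecular formula: C7H11F3IN.
  M = 7(12.011) + 11(1.008) + 3(18.998) + 126.904 + 14.007
    = 84.077 + 11.088 + 56.994 + 126.904 + 14.007 = 293.070

293.07 g/mol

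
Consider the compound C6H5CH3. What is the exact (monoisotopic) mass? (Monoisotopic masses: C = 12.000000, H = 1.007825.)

92.0626

Atom tally by fragment:
  benzene ring core → C:6 H:6
  (− 1 ring H displaced by substituents)
  + CH3 → C:1 H:3
Element totals:
  C: 7
  H: 8
Molecular formula: C7H8.
  M = 7(12.0) + 8(1.007825)
    = 84.000000 + 8.062600 = 92.062600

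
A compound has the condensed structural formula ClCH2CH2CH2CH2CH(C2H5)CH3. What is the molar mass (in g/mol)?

148.67 g/mol

Atom tally by fragment:
  ClCH2 → C:1 H:2 Cl:1
  CH2 → C:1 H:2
  CH2 → C:1 H:2
  CH2 → C:1 H:2
  CH(C2H5) → C:3 H:6
  CH3 → C:1 H:3
Element totals:
  C: 8
  H: 17
  Cl: 1
Molecular formula: C8H17Cl.
  M = 8(12.011) + 17(1.008) + 35.45
    = 96.088 + 17.136 + 35.450 = 148.674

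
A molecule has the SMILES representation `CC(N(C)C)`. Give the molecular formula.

C4H11N

Atom tally by fragment:
  CH3 → C:1 H:3
  CH2N(CH3)2 → C:3 H:8 N:1
Element totals:
  C: 4
  H: 11
  N: 1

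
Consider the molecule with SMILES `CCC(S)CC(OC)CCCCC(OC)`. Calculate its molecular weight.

234.40 g/mol

Atom tally by fragment:
  CH3 → C:1 H:3
  CH2 → C:1 H:2
  CH(SH) → C:1 H:2 S:1
  CH2 → C:1 H:2
  CH(OCH3) → C:2 H:4 O:1
  CH2 → C:1 H:2
  CH2 → C:1 H:2
  CH2 → C:1 H:2
  CH2 → C:1 H:2
  CH2OCH3 → C:2 H:5 O:1
Element totals:
  C: 12
  H: 26
  O: 2
  S: 1
Molecular formula: C12H26O2S.
  M = 12(12.011) + 26(1.008) + 2(15.999) + 32.06
    = 144.132 + 26.208 + 31.998 + 32.060 = 234.398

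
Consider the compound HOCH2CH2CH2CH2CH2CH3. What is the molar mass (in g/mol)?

Atom tally by fragment:
  HOCH2CH2 → C:2 H:5 O:1
  CH2 → C:1 H:2
  CH2 → C:1 H:2
  CH2 → C:1 H:2
  CH3 → C:1 H:3
Element totals:
  C: 6
  H: 14
  O: 1
Molecular formula: C6H14O.
  M = 6(12.011) + 14(1.008) + 15.999
    = 72.066 + 14.112 + 15.999 = 102.177

102.18 g/mol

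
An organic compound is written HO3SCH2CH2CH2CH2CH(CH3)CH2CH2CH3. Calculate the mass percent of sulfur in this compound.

Atom tally by fragment:
  HO3SCH2 → C:1 H:3 S:1 O:3
  CH2 → C:1 H:2
  CH2 → C:1 H:2
  CH2 → C:1 H:2
  CH(CH3) → C:2 H:4
  CH2 → C:1 H:2
  CH2 → C:1 H:2
  CH3 → C:1 H:3
Element totals:
  C: 9
  H: 20
  O: 3
  S: 1
Molecular formula: C9H20O3S.
Molar mass = 208.316 g/mol.
Mass from S: 1 × 32.06 = 32.060 g/mol.
%S = 32.060 / 208.316 × 100 = 15.39%.

15.39%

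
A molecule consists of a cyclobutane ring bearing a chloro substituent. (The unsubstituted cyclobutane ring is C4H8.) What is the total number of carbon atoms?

Atom tally by fragment:
  cyclobutane ring core → C:4 H:8
  (− 1 ring H displaced by substituents)
  + Cl → Cl:1
Element totals:
  C: 4
  H: 7
  Cl: 1

4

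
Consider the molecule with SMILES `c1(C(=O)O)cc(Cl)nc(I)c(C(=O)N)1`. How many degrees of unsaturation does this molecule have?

6

Atom tally by fragment:
  pyridine ring core → C:5 H:5 N:1
  (− 4 ring H displaced by substituents)
  + COOH → C:1 H:1 O:2
  + Cl → Cl:1
  + I → I:1
  + CONH2 → C:1 H:2 O:1 N:1
Element totals:
  C: 7
  H: 4
  Cl: 1
  I: 1
  N: 2
  O: 3
Molecular formula: C7H4ClIN2O3.
DoU = (2C + 2 + N − H − X) / 2 = (2·7 + 2 + 2 − 4 − 2) / 2 = 6.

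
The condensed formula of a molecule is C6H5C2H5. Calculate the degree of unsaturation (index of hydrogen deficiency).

4

Atom tally by fragment:
  benzene ring core → C:6 H:6
  (− 1 ring H displaced by substituents)
  + C2H5 → C:2 H:5
Element totals:
  C: 8
  H: 10
Molecular formula: C8H10.
DoU = (2C + 2 + N − H − X) / 2 = (2·8 + 2 + 0 − 10 − 0) / 2 = 4.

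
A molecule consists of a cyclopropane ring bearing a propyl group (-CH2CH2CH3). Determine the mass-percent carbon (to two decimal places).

85.63%

Atom tally by fragment:
  cyclopropane ring core → C:3 H:6
  (− 1 ring H displaced by substituents)
  + CH2CH2CH3 → C:3 H:7
Element totals:
  C: 6
  H: 12
Molecular formula: C6H12.
Molar mass = 84.162 g/mol.
Mass from C: 6 × 12.011 = 72.066 g/mol.
%C = 72.066 / 84.162 × 100 = 85.63%.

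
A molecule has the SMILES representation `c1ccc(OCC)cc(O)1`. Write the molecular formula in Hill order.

C8H10O2

Atom tally by fragment:
  benzene ring core → C:6 H:6
  (− 2 ring H displaced by substituents)
  + OC2H5 → C:2 H:5 O:1
  + OH → O:1 H:1
Element totals:
  C: 8
  H: 10
  O: 2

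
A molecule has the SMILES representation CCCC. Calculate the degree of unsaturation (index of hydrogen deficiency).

Atom tally by fragment:
  CH3 → C:1 H:3
  CH2 → C:1 H:2
  CH2 → C:1 H:2
  CH3 → C:1 H:3
Element totals:
  C: 4
  H: 10
Molecular formula: C4H10.
DoU = (2C + 2 + N − H − X) / 2 = (2·4 + 2 + 0 − 10 − 0) / 2 = 0.

0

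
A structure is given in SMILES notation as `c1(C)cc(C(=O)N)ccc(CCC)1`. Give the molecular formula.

C11H15NO

Atom tally by fragment:
  benzene ring core → C:6 H:6
  (− 3 ring H displaced by substituents)
  + CH3 → C:1 H:3
  + CONH2 → C:1 H:2 O:1 N:1
  + CH2CH2CH3 → C:3 H:7
Element totals:
  C: 11
  H: 15
  N: 1
  O: 1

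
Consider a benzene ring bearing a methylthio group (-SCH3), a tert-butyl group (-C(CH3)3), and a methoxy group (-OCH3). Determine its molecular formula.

C12H18OS

Atom tally by fragment:
  benzene ring core → C:6 H:6
  (− 3 ring H displaced by substituents)
  + SCH3 → C:1 H:3 S:1
  + C(CH3)3 → C:4 H:9
  + OCH3 → C:1 H:3 O:1
Element totals:
  C: 12
  H: 18
  O: 1
  S: 1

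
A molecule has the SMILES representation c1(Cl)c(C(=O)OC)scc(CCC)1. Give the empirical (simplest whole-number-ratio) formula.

C9H11ClO2S

Atom tally by fragment:
  thiophene ring core → C:4 H:4 S:1
  (− 3 ring H displaced by substituents)
  + Cl → Cl:1
  + COOCH3 → C:2 H:3 O:2
  + CH2CH2CH3 → C:3 H:7
Element totals:
  C: 9
  H: 11
  Cl: 1
  O: 2
  S: 1
Molecular formula: C9H11ClO2S.
gcd of subscripts (9, 1, 11, 2, 1) = 1, so the empirical formula equals the molecular formula.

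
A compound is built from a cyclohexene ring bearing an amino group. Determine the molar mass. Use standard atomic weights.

Atom tally by fragment:
  cyclohexene ring core → C:6 H:10
  (− 1 ring H displaced by substituents)
  + NH2 → N:1 H:2
Element totals:
  C: 6
  H: 11
  N: 1
Molecular formula: C6H11N.
  M = 6(12.011) + 11(1.008) + 14.007
    = 72.066 + 11.088 + 14.007 = 97.161

97.16 g/mol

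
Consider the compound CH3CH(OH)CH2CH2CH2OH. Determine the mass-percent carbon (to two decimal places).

Element totals:
  C: 5
  H: 12
  O: 2
Molecular formula: C5H12O2.
Molar mass = 104.149 g/mol.
Mass from C: 5 × 12.011 = 60.055 g/mol.
%C = 60.055 / 104.149 × 100 = 57.66%.

57.66%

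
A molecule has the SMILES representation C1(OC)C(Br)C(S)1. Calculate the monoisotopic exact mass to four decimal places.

181.9401

Atom tally by fragment:
  cyclopropane ring core → C:3 H:6
  (− 3 ring H displaced by substituents)
  + OCH3 → C:1 H:3 O:1
  + Br → Br:1
  + SH → S:1 H:1
Element totals:
  C: 4
  H: 7
  Br: 1
  O: 1
  S: 1
Molecular formula: C4H7BrOS.
  M = 4(12.0) + 7(1.007825) + 78.918338 + 15.994915 + 31.972071
    = 48.000000 + 7.054775 + 78.918338 + 15.994915 + 31.972071 = 181.940099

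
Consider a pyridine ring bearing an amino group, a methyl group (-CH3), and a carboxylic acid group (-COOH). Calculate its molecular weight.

152.15 g/mol

Atom tally by fragment:
  pyridine ring core → C:5 H:5 N:1
  (− 3 ring H displaced by substituents)
  + NH2 → N:1 H:2
  + CH3 → C:1 H:3
  + COOH → C:1 H:1 O:2
Element totals:
  C: 7
  H: 8
  N: 2
  O: 2
Molecular formula: C7H8N2O2.
  M = 7(12.011) + 8(1.008) + 2(14.007) + 2(15.999)
    = 84.077 + 8.064 + 28.014 + 31.998 = 152.153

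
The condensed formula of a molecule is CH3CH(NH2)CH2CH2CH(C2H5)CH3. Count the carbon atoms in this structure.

Atom tally by fragment:
  CH3 → C:1 H:3
  CH(NH2) → C:1 H:3 N:1
  CH2 → C:1 H:2
  CH2 → C:1 H:2
  CH(C2H5) → C:3 H:6
  CH3 → C:1 H:3
Element totals:
  C: 8
  H: 19
  N: 1

8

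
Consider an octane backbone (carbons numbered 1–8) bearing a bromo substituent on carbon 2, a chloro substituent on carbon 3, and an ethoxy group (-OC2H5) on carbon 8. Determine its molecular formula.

Atom tally by fragment:
  CH3 → C:1 H:3
  CH(Br) → C:1 H:1 Br:1
  CH(Cl) → C:1 H:1 Cl:1
  CH2 → C:1 H:2
  CH2 → C:1 H:2
  CH2 → C:1 H:2
  CH2 → C:1 H:2
  CH2OC2H5 → C:3 H:7 O:1
Element totals:
  C: 10
  H: 20
  Br: 1
  Cl: 1
  O: 1

C10H20BrClO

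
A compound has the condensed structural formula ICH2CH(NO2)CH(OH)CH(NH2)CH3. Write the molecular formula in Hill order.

C5H11IN2O3

Atom tally by fragment:
  ICH2 → C:1 H:2 I:1
  CH(NO2) → C:1 H:1 N:1 O:2
  CH(OH) → C:1 H:2 O:1
  CH(NH2) → C:1 H:3 N:1
  CH3 → C:1 H:3
Element totals:
  C: 5
  H: 11
  I: 1
  N: 2
  O: 3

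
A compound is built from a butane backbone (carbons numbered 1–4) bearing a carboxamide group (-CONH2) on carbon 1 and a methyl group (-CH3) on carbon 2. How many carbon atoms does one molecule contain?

Atom tally by fragment:
  H2NOCCH2 → C:2 H:4 O:1 N:1
  CH(CH3) → C:2 H:4
  CH2 → C:1 H:2
  CH3 → C:1 H:3
Element totals:
  C: 6
  H: 13
  N: 1
  O: 1

6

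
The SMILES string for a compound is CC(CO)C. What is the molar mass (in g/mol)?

74.12 g/mol

Atom tally by fragment:
  CH3 → C:1 H:3
  CH(CH2OH) → C:2 H:4 O:1
  CH3 → C:1 H:3
Element totals:
  C: 4
  H: 10
  O: 1
Molecular formula: C4H10O.
  M = 4(12.011) + 10(1.008) + 15.999
    = 48.044 + 10.080 + 15.999 = 74.123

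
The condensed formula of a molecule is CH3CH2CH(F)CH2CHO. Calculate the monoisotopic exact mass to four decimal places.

Atom tally by fragment:
  CH3 → C:1 H:3
  CH2 → C:1 H:2
  CH(F) → C:1 H:1 F:1
  CH2CHO → C:2 H:3 O:1
Element totals:
  C: 5
  H: 9
  F: 1
  O: 1
Molecular formula: C5H9FO.
  M = 5(12.0) + 9(1.007825) + 18.998403 + 15.994915
    = 60.000000 + 9.070425 + 18.998403 + 15.994915 = 104.063743

104.0637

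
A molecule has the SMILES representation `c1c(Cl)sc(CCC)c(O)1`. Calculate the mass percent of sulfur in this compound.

Atom tally by fragment:
  thiophene ring core → C:4 H:4 S:1
  (− 3 ring H displaced by substituents)
  + Cl → Cl:1
  + CH2CH2CH3 → C:3 H:7
  + OH → O:1 H:1
Element totals:
  C: 7
  H: 9
  Cl: 1
  O: 1
  S: 1
Molecular formula: C7H9ClOS.
Molar mass = 176.658 g/mol.
Mass from S: 1 × 32.06 = 32.060 g/mol.
%S = 32.060 / 176.658 × 100 = 18.15%.

18.15%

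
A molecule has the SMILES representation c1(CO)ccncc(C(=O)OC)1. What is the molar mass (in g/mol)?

Atom tally by fragment:
  pyridine ring core → C:5 H:5 N:1
  (− 2 ring H displaced by substituents)
  + CH2OH → C:1 H:3 O:1
  + COOCH3 → C:2 H:3 O:2
Element totals:
  C: 8
  H: 9
  N: 1
  O: 3
Molecular formula: C8H9NO3.
  M = 8(12.011) + 9(1.008) + 14.007 + 3(15.999)
    = 96.088 + 9.072 + 14.007 + 47.997 = 167.164

167.16 g/mol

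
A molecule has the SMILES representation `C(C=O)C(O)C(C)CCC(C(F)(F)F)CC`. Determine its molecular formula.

C11H19F3O2

Atom tally by fragment:
  OHCCH2 → C:2 H:3 O:1
  CH(OH) → C:1 H:2 O:1
  CH(CH3) → C:2 H:4
  CH2 → C:1 H:2
  CH2 → C:1 H:2
  CH(CF3) → C:2 H:1 F:3
  CH2 → C:1 H:2
  CH3 → C:1 H:3
Element totals:
  C: 11
  H: 19
  F: 3
  O: 2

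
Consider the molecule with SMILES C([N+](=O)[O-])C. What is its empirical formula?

C2H5NO2

Atom tally by fragment:
  O2NCH2 → C:1 H:2 N:1 O:2
  CH3 → C:1 H:3
Element totals:
  C: 2
  H: 5
  N: 1
  O: 2
Molecular formula: C2H5NO2.
gcd of subscripts (2, 5, 1, 2) = 1, so the empirical formula equals the molecular formula.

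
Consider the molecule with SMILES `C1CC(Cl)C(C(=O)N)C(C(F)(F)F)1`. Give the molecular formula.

C7H9ClF3NO

Atom tally by fragment:
  cyclopentane ring core → C:5 H:10
  (− 3 ring H displaced by substituents)
  + Cl → Cl:1
  + CONH2 → C:1 H:2 O:1 N:1
  + CF3 → C:1 F:3
Element totals:
  C: 7
  H: 9
  Cl: 1
  F: 3
  N: 1
  O: 1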